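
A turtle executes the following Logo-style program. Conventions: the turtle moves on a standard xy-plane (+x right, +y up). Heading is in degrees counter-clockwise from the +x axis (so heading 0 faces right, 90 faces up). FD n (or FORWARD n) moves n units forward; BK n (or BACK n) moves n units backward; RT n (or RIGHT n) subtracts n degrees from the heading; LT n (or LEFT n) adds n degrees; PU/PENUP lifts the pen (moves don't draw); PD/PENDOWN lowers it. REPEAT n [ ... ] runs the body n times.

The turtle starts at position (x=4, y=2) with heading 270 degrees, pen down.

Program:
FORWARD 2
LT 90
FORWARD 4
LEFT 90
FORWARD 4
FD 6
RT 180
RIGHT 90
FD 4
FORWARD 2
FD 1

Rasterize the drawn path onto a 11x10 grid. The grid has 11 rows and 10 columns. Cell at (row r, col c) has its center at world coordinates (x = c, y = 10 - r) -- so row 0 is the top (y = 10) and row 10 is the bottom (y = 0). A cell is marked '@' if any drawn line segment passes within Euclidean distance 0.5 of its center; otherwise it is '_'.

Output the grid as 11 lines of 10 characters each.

Segment 0: (4,2) -> (4,0)
Segment 1: (4,0) -> (8,-0)
Segment 2: (8,-0) -> (8,4)
Segment 3: (8,4) -> (8,10)
Segment 4: (8,10) -> (4,10)
Segment 5: (4,10) -> (2,10)
Segment 6: (2,10) -> (1,10)

Answer: _@@@@@@@@_
________@_
________@_
________@_
________@_
________@_
________@_
________@_
____@___@_
____@___@_
____@@@@@_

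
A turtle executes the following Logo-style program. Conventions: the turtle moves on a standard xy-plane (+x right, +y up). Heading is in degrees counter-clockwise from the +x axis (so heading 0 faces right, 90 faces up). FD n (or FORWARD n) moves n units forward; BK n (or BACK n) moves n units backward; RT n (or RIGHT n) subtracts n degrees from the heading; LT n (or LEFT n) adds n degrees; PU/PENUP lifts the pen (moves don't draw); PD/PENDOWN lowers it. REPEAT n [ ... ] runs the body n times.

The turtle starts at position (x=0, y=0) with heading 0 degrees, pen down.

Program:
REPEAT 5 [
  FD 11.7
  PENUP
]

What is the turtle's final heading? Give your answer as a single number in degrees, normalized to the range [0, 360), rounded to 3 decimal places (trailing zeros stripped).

Answer: 0

Derivation:
Executing turtle program step by step:
Start: pos=(0,0), heading=0, pen down
REPEAT 5 [
  -- iteration 1/5 --
  FD 11.7: (0,0) -> (11.7,0) [heading=0, draw]
  PU: pen up
  -- iteration 2/5 --
  FD 11.7: (11.7,0) -> (23.4,0) [heading=0, move]
  PU: pen up
  -- iteration 3/5 --
  FD 11.7: (23.4,0) -> (35.1,0) [heading=0, move]
  PU: pen up
  -- iteration 4/5 --
  FD 11.7: (35.1,0) -> (46.8,0) [heading=0, move]
  PU: pen up
  -- iteration 5/5 --
  FD 11.7: (46.8,0) -> (58.5,0) [heading=0, move]
  PU: pen up
]
Final: pos=(58.5,0), heading=0, 1 segment(s) drawn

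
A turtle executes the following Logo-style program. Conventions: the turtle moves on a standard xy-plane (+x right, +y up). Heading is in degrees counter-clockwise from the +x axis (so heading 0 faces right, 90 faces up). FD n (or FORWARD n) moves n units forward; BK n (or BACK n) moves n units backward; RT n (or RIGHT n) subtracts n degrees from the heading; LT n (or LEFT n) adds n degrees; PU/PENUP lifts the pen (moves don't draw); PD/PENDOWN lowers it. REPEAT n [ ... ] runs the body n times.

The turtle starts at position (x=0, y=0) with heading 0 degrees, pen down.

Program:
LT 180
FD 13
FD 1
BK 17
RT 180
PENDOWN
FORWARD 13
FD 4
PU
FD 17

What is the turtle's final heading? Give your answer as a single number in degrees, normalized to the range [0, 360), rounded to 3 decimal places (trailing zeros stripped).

Executing turtle program step by step:
Start: pos=(0,0), heading=0, pen down
LT 180: heading 0 -> 180
FD 13: (0,0) -> (-13,0) [heading=180, draw]
FD 1: (-13,0) -> (-14,0) [heading=180, draw]
BK 17: (-14,0) -> (3,0) [heading=180, draw]
RT 180: heading 180 -> 0
PD: pen down
FD 13: (3,0) -> (16,0) [heading=0, draw]
FD 4: (16,0) -> (20,0) [heading=0, draw]
PU: pen up
FD 17: (20,0) -> (37,0) [heading=0, move]
Final: pos=(37,0), heading=0, 5 segment(s) drawn

Answer: 0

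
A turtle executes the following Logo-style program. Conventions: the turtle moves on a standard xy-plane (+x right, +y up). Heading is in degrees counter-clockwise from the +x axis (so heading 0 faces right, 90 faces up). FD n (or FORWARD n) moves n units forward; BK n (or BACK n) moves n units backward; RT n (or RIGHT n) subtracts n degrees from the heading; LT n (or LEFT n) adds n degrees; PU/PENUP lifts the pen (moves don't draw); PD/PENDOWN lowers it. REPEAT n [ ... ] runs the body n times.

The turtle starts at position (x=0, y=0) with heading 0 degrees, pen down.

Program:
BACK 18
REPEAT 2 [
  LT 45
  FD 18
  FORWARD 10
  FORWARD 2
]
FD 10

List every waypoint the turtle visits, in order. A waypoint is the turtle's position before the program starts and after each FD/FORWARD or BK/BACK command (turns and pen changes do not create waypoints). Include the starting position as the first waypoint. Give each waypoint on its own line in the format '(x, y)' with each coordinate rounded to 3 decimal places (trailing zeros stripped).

Answer: (0, 0)
(-18, 0)
(-5.272, 12.728)
(1.799, 19.799)
(3.213, 21.213)
(3.213, 39.213)
(3.213, 49.213)
(3.213, 51.213)
(3.213, 61.213)

Derivation:
Executing turtle program step by step:
Start: pos=(0,0), heading=0, pen down
BK 18: (0,0) -> (-18,0) [heading=0, draw]
REPEAT 2 [
  -- iteration 1/2 --
  LT 45: heading 0 -> 45
  FD 18: (-18,0) -> (-5.272,12.728) [heading=45, draw]
  FD 10: (-5.272,12.728) -> (1.799,19.799) [heading=45, draw]
  FD 2: (1.799,19.799) -> (3.213,21.213) [heading=45, draw]
  -- iteration 2/2 --
  LT 45: heading 45 -> 90
  FD 18: (3.213,21.213) -> (3.213,39.213) [heading=90, draw]
  FD 10: (3.213,39.213) -> (3.213,49.213) [heading=90, draw]
  FD 2: (3.213,49.213) -> (3.213,51.213) [heading=90, draw]
]
FD 10: (3.213,51.213) -> (3.213,61.213) [heading=90, draw]
Final: pos=(3.213,61.213), heading=90, 8 segment(s) drawn
Waypoints (9 total):
(0, 0)
(-18, 0)
(-5.272, 12.728)
(1.799, 19.799)
(3.213, 21.213)
(3.213, 39.213)
(3.213, 49.213)
(3.213, 51.213)
(3.213, 61.213)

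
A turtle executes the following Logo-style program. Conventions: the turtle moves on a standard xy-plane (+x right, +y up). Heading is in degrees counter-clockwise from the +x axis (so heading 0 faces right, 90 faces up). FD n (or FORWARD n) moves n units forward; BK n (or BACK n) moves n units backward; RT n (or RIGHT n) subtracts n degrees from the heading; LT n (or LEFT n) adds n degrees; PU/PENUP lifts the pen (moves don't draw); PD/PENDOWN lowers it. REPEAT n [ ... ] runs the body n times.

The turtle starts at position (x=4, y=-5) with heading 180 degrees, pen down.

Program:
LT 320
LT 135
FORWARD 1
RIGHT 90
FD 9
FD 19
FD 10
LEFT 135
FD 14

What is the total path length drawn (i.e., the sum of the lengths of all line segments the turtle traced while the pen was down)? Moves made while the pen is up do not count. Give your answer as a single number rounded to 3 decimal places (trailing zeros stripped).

Answer: 53

Derivation:
Executing turtle program step by step:
Start: pos=(4,-5), heading=180, pen down
LT 320: heading 180 -> 140
LT 135: heading 140 -> 275
FD 1: (4,-5) -> (4.087,-5.996) [heading=275, draw]
RT 90: heading 275 -> 185
FD 9: (4.087,-5.996) -> (-4.879,-6.781) [heading=185, draw]
FD 19: (-4.879,-6.781) -> (-23.806,-8.437) [heading=185, draw]
FD 10: (-23.806,-8.437) -> (-33.768,-9.308) [heading=185, draw]
LT 135: heading 185 -> 320
FD 14: (-33.768,-9.308) -> (-23.044,-18.307) [heading=320, draw]
Final: pos=(-23.044,-18.307), heading=320, 5 segment(s) drawn

Segment lengths:
  seg 1: (4,-5) -> (4.087,-5.996), length = 1
  seg 2: (4.087,-5.996) -> (-4.879,-6.781), length = 9
  seg 3: (-4.879,-6.781) -> (-23.806,-8.437), length = 19
  seg 4: (-23.806,-8.437) -> (-33.768,-9.308), length = 10
  seg 5: (-33.768,-9.308) -> (-23.044,-18.307), length = 14
Total = 53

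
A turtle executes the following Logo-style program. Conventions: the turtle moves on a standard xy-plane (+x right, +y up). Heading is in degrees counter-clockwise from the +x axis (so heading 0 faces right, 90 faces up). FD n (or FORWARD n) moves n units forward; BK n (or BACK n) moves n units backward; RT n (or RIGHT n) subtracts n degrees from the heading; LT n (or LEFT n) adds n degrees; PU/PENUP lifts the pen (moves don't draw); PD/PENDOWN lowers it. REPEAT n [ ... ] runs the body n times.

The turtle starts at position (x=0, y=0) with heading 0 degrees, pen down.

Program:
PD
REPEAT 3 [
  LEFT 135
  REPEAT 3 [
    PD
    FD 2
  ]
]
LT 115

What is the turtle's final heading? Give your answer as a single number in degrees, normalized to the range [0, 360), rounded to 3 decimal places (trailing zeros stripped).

Answer: 160

Derivation:
Executing turtle program step by step:
Start: pos=(0,0), heading=0, pen down
PD: pen down
REPEAT 3 [
  -- iteration 1/3 --
  LT 135: heading 0 -> 135
  REPEAT 3 [
    -- iteration 1/3 --
    PD: pen down
    FD 2: (0,0) -> (-1.414,1.414) [heading=135, draw]
    -- iteration 2/3 --
    PD: pen down
    FD 2: (-1.414,1.414) -> (-2.828,2.828) [heading=135, draw]
    -- iteration 3/3 --
    PD: pen down
    FD 2: (-2.828,2.828) -> (-4.243,4.243) [heading=135, draw]
  ]
  -- iteration 2/3 --
  LT 135: heading 135 -> 270
  REPEAT 3 [
    -- iteration 1/3 --
    PD: pen down
    FD 2: (-4.243,4.243) -> (-4.243,2.243) [heading=270, draw]
    -- iteration 2/3 --
    PD: pen down
    FD 2: (-4.243,2.243) -> (-4.243,0.243) [heading=270, draw]
    -- iteration 3/3 --
    PD: pen down
    FD 2: (-4.243,0.243) -> (-4.243,-1.757) [heading=270, draw]
  ]
  -- iteration 3/3 --
  LT 135: heading 270 -> 45
  REPEAT 3 [
    -- iteration 1/3 --
    PD: pen down
    FD 2: (-4.243,-1.757) -> (-2.828,-0.343) [heading=45, draw]
    -- iteration 2/3 --
    PD: pen down
    FD 2: (-2.828,-0.343) -> (-1.414,1.071) [heading=45, draw]
    -- iteration 3/3 --
    PD: pen down
    FD 2: (-1.414,1.071) -> (0,2.485) [heading=45, draw]
  ]
]
LT 115: heading 45 -> 160
Final: pos=(0,2.485), heading=160, 9 segment(s) drawn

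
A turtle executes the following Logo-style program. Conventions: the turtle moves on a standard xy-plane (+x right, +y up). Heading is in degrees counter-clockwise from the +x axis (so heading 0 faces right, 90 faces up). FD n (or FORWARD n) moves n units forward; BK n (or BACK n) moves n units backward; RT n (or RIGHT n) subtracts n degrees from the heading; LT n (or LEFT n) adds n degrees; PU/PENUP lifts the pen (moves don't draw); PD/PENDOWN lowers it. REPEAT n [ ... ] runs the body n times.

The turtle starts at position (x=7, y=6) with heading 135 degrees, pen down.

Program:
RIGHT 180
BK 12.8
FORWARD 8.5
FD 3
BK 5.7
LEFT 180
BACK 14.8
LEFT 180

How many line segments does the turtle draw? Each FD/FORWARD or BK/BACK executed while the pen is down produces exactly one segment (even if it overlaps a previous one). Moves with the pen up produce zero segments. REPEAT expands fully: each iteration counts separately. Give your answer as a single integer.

Answer: 5

Derivation:
Executing turtle program step by step:
Start: pos=(7,6), heading=135, pen down
RT 180: heading 135 -> 315
BK 12.8: (7,6) -> (-2.051,15.051) [heading=315, draw]
FD 8.5: (-2.051,15.051) -> (3.959,9.041) [heading=315, draw]
FD 3: (3.959,9.041) -> (6.081,6.919) [heading=315, draw]
BK 5.7: (6.081,6.919) -> (2.05,10.95) [heading=315, draw]
LT 180: heading 315 -> 135
BK 14.8: (2.05,10.95) -> (12.515,0.485) [heading=135, draw]
LT 180: heading 135 -> 315
Final: pos=(12.515,0.485), heading=315, 5 segment(s) drawn
Segments drawn: 5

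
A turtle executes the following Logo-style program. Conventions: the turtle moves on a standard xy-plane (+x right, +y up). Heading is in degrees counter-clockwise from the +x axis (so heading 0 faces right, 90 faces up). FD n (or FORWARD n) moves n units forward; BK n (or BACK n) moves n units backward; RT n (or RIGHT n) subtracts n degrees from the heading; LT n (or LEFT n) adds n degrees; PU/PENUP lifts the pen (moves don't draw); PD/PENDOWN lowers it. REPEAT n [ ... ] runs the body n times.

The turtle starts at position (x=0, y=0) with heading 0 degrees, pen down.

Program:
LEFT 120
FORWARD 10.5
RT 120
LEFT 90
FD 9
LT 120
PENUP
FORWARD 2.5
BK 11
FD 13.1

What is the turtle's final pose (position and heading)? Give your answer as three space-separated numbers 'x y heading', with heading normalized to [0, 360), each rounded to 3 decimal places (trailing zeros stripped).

Executing turtle program step by step:
Start: pos=(0,0), heading=0, pen down
LT 120: heading 0 -> 120
FD 10.5: (0,0) -> (-5.25,9.093) [heading=120, draw]
RT 120: heading 120 -> 0
LT 90: heading 0 -> 90
FD 9: (-5.25,9.093) -> (-5.25,18.093) [heading=90, draw]
LT 120: heading 90 -> 210
PU: pen up
FD 2.5: (-5.25,18.093) -> (-7.415,16.843) [heading=210, move]
BK 11: (-7.415,16.843) -> (2.111,22.343) [heading=210, move]
FD 13.1: (2.111,22.343) -> (-9.234,15.793) [heading=210, move]
Final: pos=(-9.234,15.793), heading=210, 2 segment(s) drawn

Answer: -9.234 15.793 210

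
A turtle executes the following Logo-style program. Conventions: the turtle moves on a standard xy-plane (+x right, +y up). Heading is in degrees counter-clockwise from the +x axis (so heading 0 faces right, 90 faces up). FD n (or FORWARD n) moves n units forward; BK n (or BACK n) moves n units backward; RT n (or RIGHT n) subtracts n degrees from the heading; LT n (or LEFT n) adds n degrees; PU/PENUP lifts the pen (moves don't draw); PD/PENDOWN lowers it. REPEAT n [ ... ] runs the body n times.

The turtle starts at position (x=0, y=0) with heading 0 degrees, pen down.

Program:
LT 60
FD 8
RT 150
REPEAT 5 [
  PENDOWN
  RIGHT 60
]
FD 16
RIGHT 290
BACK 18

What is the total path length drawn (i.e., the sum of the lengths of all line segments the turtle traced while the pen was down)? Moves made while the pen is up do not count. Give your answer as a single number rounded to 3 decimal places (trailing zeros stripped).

Answer: 42

Derivation:
Executing turtle program step by step:
Start: pos=(0,0), heading=0, pen down
LT 60: heading 0 -> 60
FD 8: (0,0) -> (4,6.928) [heading=60, draw]
RT 150: heading 60 -> 270
REPEAT 5 [
  -- iteration 1/5 --
  PD: pen down
  RT 60: heading 270 -> 210
  -- iteration 2/5 --
  PD: pen down
  RT 60: heading 210 -> 150
  -- iteration 3/5 --
  PD: pen down
  RT 60: heading 150 -> 90
  -- iteration 4/5 --
  PD: pen down
  RT 60: heading 90 -> 30
  -- iteration 5/5 --
  PD: pen down
  RT 60: heading 30 -> 330
]
FD 16: (4,6.928) -> (17.856,-1.072) [heading=330, draw]
RT 290: heading 330 -> 40
BK 18: (17.856,-1.072) -> (4.068,-12.642) [heading=40, draw]
Final: pos=(4.068,-12.642), heading=40, 3 segment(s) drawn

Segment lengths:
  seg 1: (0,0) -> (4,6.928), length = 8
  seg 2: (4,6.928) -> (17.856,-1.072), length = 16
  seg 3: (17.856,-1.072) -> (4.068,-12.642), length = 18
Total = 42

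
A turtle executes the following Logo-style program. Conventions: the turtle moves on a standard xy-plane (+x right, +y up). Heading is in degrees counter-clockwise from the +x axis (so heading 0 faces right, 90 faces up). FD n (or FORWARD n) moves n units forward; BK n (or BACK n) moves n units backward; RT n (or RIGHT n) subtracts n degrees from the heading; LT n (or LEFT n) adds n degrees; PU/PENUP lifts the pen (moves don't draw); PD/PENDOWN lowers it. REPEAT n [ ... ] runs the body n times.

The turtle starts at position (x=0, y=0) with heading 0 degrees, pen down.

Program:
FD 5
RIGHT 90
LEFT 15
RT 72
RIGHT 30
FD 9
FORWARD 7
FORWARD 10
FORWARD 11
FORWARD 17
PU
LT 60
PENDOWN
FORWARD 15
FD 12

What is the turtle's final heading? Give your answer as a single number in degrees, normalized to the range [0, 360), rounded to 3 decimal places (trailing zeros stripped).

Executing turtle program step by step:
Start: pos=(0,0), heading=0, pen down
FD 5: (0,0) -> (5,0) [heading=0, draw]
RT 90: heading 0 -> 270
LT 15: heading 270 -> 285
RT 72: heading 285 -> 213
RT 30: heading 213 -> 183
FD 9: (5,0) -> (-3.988,-0.471) [heading=183, draw]
FD 7: (-3.988,-0.471) -> (-10.978,-0.837) [heading=183, draw]
FD 10: (-10.978,-0.837) -> (-20.964,-1.361) [heading=183, draw]
FD 11: (-20.964,-1.361) -> (-31.949,-1.936) [heading=183, draw]
FD 17: (-31.949,-1.936) -> (-48.926,-2.826) [heading=183, draw]
PU: pen up
LT 60: heading 183 -> 243
PD: pen down
FD 15: (-48.926,-2.826) -> (-55.736,-16.191) [heading=243, draw]
FD 12: (-55.736,-16.191) -> (-61.184,-26.883) [heading=243, draw]
Final: pos=(-61.184,-26.883), heading=243, 8 segment(s) drawn

Answer: 243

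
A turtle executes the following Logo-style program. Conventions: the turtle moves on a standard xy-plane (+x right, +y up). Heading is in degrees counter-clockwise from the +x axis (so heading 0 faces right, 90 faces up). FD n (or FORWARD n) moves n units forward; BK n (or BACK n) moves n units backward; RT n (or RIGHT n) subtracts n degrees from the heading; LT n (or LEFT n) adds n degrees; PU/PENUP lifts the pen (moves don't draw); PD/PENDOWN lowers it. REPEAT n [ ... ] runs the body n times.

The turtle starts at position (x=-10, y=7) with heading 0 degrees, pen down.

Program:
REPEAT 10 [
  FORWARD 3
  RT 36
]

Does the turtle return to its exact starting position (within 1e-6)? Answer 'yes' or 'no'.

Executing turtle program step by step:
Start: pos=(-10,7), heading=0, pen down
REPEAT 10 [
  -- iteration 1/10 --
  FD 3: (-10,7) -> (-7,7) [heading=0, draw]
  RT 36: heading 0 -> 324
  -- iteration 2/10 --
  FD 3: (-7,7) -> (-4.573,5.237) [heading=324, draw]
  RT 36: heading 324 -> 288
  -- iteration 3/10 --
  FD 3: (-4.573,5.237) -> (-3.646,2.383) [heading=288, draw]
  RT 36: heading 288 -> 252
  -- iteration 4/10 --
  FD 3: (-3.646,2.383) -> (-4.573,-0.47) [heading=252, draw]
  RT 36: heading 252 -> 216
  -- iteration 5/10 --
  FD 3: (-4.573,-0.47) -> (-7,-2.233) [heading=216, draw]
  RT 36: heading 216 -> 180
  -- iteration 6/10 --
  FD 3: (-7,-2.233) -> (-10,-2.233) [heading=180, draw]
  RT 36: heading 180 -> 144
  -- iteration 7/10 --
  FD 3: (-10,-2.233) -> (-12.427,-0.47) [heading=144, draw]
  RT 36: heading 144 -> 108
  -- iteration 8/10 --
  FD 3: (-12.427,-0.47) -> (-13.354,2.383) [heading=108, draw]
  RT 36: heading 108 -> 72
  -- iteration 9/10 --
  FD 3: (-13.354,2.383) -> (-12.427,5.237) [heading=72, draw]
  RT 36: heading 72 -> 36
  -- iteration 10/10 --
  FD 3: (-12.427,5.237) -> (-10,7) [heading=36, draw]
  RT 36: heading 36 -> 0
]
Final: pos=(-10,7), heading=0, 10 segment(s) drawn

Start position: (-10, 7)
Final position: (-10, 7)
Distance = 0; < 1e-6 -> CLOSED

Answer: yes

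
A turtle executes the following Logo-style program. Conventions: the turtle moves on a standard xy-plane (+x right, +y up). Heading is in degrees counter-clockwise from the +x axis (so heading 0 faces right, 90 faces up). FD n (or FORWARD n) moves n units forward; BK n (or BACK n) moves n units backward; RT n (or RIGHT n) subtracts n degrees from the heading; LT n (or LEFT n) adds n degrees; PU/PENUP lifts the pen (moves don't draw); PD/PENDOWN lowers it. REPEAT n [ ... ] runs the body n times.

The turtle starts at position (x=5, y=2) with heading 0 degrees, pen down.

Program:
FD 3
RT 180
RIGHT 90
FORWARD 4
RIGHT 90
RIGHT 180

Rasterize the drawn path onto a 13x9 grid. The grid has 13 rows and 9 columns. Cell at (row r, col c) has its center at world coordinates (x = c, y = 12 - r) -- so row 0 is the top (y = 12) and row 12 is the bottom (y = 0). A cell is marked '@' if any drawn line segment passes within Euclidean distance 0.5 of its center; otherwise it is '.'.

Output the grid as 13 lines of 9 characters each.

Segment 0: (5,2) -> (8,2)
Segment 1: (8,2) -> (8,6)

Answer: .........
.........
.........
.........
.........
.........
........@
........@
........@
........@
.....@@@@
.........
.........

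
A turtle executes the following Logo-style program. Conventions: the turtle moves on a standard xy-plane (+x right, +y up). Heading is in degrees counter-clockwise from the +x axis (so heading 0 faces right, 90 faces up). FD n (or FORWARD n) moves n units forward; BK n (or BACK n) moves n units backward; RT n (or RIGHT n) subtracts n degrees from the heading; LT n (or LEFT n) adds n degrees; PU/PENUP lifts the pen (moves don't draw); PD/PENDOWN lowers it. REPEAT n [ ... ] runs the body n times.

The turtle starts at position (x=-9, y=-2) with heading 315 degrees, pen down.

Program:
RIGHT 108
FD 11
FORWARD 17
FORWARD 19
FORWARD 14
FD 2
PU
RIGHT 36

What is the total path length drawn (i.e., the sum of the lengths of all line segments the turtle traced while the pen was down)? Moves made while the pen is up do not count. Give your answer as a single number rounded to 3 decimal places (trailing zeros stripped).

Answer: 63

Derivation:
Executing turtle program step by step:
Start: pos=(-9,-2), heading=315, pen down
RT 108: heading 315 -> 207
FD 11: (-9,-2) -> (-18.801,-6.994) [heading=207, draw]
FD 17: (-18.801,-6.994) -> (-33.948,-14.712) [heading=207, draw]
FD 19: (-33.948,-14.712) -> (-50.877,-23.338) [heading=207, draw]
FD 14: (-50.877,-23.338) -> (-63.351,-29.693) [heading=207, draw]
FD 2: (-63.351,-29.693) -> (-65.133,-30.601) [heading=207, draw]
PU: pen up
RT 36: heading 207 -> 171
Final: pos=(-65.133,-30.601), heading=171, 5 segment(s) drawn

Segment lengths:
  seg 1: (-9,-2) -> (-18.801,-6.994), length = 11
  seg 2: (-18.801,-6.994) -> (-33.948,-14.712), length = 17
  seg 3: (-33.948,-14.712) -> (-50.877,-23.338), length = 19
  seg 4: (-50.877,-23.338) -> (-63.351,-29.693), length = 14
  seg 5: (-63.351,-29.693) -> (-65.133,-30.601), length = 2
Total = 63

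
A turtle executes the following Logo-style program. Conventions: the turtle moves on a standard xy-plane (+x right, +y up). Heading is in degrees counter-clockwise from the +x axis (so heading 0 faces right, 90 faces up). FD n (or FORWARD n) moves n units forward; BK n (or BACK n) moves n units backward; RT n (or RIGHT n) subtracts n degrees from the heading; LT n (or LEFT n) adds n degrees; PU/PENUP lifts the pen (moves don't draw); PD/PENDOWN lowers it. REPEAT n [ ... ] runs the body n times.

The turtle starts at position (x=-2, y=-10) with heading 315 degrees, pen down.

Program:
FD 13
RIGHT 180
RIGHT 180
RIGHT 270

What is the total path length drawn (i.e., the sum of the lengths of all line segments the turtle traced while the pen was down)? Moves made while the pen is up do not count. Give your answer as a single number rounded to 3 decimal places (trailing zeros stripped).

Answer: 13

Derivation:
Executing turtle program step by step:
Start: pos=(-2,-10), heading=315, pen down
FD 13: (-2,-10) -> (7.192,-19.192) [heading=315, draw]
RT 180: heading 315 -> 135
RT 180: heading 135 -> 315
RT 270: heading 315 -> 45
Final: pos=(7.192,-19.192), heading=45, 1 segment(s) drawn

Segment lengths:
  seg 1: (-2,-10) -> (7.192,-19.192), length = 13
Total = 13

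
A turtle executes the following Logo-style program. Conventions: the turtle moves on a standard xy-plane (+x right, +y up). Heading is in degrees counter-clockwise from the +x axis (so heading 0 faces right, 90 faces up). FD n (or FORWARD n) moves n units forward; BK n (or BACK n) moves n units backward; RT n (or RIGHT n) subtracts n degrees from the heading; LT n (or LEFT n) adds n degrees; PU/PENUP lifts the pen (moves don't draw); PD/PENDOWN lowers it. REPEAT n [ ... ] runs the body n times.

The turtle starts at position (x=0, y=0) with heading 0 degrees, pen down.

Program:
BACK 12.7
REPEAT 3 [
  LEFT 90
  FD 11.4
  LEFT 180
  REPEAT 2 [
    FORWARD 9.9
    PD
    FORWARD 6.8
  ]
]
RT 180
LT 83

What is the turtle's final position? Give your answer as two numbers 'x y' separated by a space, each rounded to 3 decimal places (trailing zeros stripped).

Answer: -34.7 0

Derivation:
Executing turtle program step by step:
Start: pos=(0,0), heading=0, pen down
BK 12.7: (0,0) -> (-12.7,0) [heading=0, draw]
REPEAT 3 [
  -- iteration 1/3 --
  LT 90: heading 0 -> 90
  FD 11.4: (-12.7,0) -> (-12.7,11.4) [heading=90, draw]
  LT 180: heading 90 -> 270
  REPEAT 2 [
    -- iteration 1/2 --
    FD 9.9: (-12.7,11.4) -> (-12.7,1.5) [heading=270, draw]
    PD: pen down
    FD 6.8: (-12.7,1.5) -> (-12.7,-5.3) [heading=270, draw]
    -- iteration 2/2 --
    FD 9.9: (-12.7,-5.3) -> (-12.7,-15.2) [heading=270, draw]
    PD: pen down
    FD 6.8: (-12.7,-15.2) -> (-12.7,-22) [heading=270, draw]
  ]
  -- iteration 2/3 --
  LT 90: heading 270 -> 0
  FD 11.4: (-12.7,-22) -> (-1.3,-22) [heading=0, draw]
  LT 180: heading 0 -> 180
  REPEAT 2 [
    -- iteration 1/2 --
    FD 9.9: (-1.3,-22) -> (-11.2,-22) [heading=180, draw]
    PD: pen down
    FD 6.8: (-11.2,-22) -> (-18,-22) [heading=180, draw]
    -- iteration 2/2 --
    FD 9.9: (-18,-22) -> (-27.9,-22) [heading=180, draw]
    PD: pen down
    FD 6.8: (-27.9,-22) -> (-34.7,-22) [heading=180, draw]
  ]
  -- iteration 3/3 --
  LT 90: heading 180 -> 270
  FD 11.4: (-34.7,-22) -> (-34.7,-33.4) [heading=270, draw]
  LT 180: heading 270 -> 90
  REPEAT 2 [
    -- iteration 1/2 --
    FD 9.9: (-34.7,-33.4) -> (-34.7,-23.5) [heading=90, draw]
    PD: pen down
    FD 6.8: (-34.7,-23.5) -> (-34.7,-16.7) [heading=90, draw]
    -- iteration 2/2 --
    FD 9.9: (-34.7,-16.7) -> (-34.7,-6.8) [heading=90, draw]
    PD: pen down
    FD 6.8: (-34.7,-6.8) -> (-34.7,0) [heading=90, draw]
  ]
]
RT 180: heading 90 -> 270
LT 83: heading 270 -> 353
Final: pos=(-34.7,0), heading=353, 16 segment(s) drawn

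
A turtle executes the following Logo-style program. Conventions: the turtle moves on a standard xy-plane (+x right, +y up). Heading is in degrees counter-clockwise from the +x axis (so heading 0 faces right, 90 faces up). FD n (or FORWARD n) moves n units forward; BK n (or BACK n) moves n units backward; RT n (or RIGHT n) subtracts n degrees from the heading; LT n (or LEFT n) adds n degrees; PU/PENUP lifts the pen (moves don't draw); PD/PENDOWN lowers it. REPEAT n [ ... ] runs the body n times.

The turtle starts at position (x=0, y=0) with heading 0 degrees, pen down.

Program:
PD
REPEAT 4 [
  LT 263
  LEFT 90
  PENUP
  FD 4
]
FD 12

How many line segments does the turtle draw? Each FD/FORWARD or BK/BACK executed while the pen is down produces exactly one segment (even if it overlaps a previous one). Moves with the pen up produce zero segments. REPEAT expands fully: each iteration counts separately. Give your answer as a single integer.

Executing turtle program step by step:
Start: pos=(0,0), heading=0, pen down
PD: pen down
REPEAT 4 [
  -- iteration 1/4 --
  LT 263: heading 0 -> 263
  LT 90: heading 263 -> 353
  PU: pen up
  FD 4: (0,0) -> (3.97,-0.487) [heading=353, move]
  -- iteration 2/4 --
  LT 263: heading 353 -> 256
  LT 90: heading 256 -> 346
  PU: pen up
  FD 4: (3.97,-0.487) -> (7.851,-1.455) [heading=346, move]
  -- iteration 3/4 --
  LT 263: heading 346 -> 249
  LT 90: heading 249 -> 339
  PU: pen up
  FD 4: (7.851,-1.455) -> (11.586,-2.889) [heading=339, move]
  -- iteration 4/4 --
  LT 263: heading 339 -> 242
  LT 90: heading 242 -> 332
  PU: pen up
  FD 4: (11.586,-2.889) -> (15.117,-4.767) [heading=332, move]
]
FD 12: (15.117,-4.767) -> (25.713,-10.4) [heading=332, move]
Final: pos=(25.713,-10.4), heading=332, 0 segment(s) drawn
Segments drawn: 0

Answer: 0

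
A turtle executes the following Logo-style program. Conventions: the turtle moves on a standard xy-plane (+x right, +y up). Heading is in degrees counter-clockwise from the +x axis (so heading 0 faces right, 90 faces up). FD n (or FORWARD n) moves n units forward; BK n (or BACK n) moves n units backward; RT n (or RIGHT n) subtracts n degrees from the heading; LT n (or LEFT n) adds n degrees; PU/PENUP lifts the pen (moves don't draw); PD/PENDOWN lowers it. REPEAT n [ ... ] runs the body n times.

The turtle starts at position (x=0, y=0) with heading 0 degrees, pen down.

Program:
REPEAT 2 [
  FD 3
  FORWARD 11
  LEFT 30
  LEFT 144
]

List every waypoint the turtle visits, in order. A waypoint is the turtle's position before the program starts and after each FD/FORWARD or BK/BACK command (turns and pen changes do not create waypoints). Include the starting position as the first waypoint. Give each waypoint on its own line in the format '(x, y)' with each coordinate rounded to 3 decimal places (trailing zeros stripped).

Answer: (0, 0)
(3, 0)
(14, 0)
(11.016, 0.314)
(0.077, 1.463)

Derivation:
Executing turtle program step by step:
Start: pos=(0,0), heading=0, pen down
REPEAT 2 [
  -- iteration 1/2 --
  FD 3: (0,0) -> (3,0) [heading=0, draw]
  FD 11: (3,0) -> (14,0) [heading=0, draw]
  LT 30: heading 0 -> 30
  LT 144: heading 30 -> 174
  -- iteration 2/2 --
  FD 3: (14,0) -> (11.016,0.314) [heading=174, draw]
  FD 11: (11.016,0.314) -> (0.077,1.463) [heading=174, draw]
  LT 30: heading 174 -> 204
  LT 144: heading 204 -> 348
]
Final: pos=(0.077,1.463), heading=348, 4 segment(s) drawn
Waypoints (5 total):
(0, 0)
(3, 0)
(14, 0)
(11.016, 0.314)
(0.077, 1.463)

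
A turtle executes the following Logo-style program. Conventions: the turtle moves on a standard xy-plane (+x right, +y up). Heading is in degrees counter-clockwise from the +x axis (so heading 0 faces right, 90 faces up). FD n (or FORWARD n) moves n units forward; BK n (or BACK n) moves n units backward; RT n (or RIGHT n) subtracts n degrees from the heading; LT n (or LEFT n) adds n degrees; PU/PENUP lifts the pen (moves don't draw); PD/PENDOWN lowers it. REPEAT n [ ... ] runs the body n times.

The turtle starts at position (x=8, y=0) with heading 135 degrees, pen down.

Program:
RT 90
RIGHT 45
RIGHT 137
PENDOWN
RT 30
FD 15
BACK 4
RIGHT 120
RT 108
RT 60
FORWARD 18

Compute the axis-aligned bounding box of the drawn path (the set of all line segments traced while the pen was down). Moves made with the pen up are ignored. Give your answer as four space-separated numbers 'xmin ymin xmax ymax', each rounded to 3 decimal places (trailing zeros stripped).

Answer: -6.616 -20.406 8 0

Derivation:
Executing turtle program step by step:
Start: pos=(8,0), heading=135, pen down
RT 90: heading 135 -> 45
RT 45: heading 45 -> 0
RT 137: heading 0 -> 223
PD: pen down
RT 30: heading 223 -> 193
FD 15: (8,0) -> (-6.616,-3.374) [heading=193, draw]
BK 4: (-6.616,-3.374) -> (-2.718,-2.474) [heading=193, draw]
RT 120: heading 193 -> 73
RT 108: heading 73 -> 325
RT 60: heading 325 -> 265
FD 18: (-2.718,-2.474) -> (-4.287,-20.406) [heading=265, draw]
Final: pos=(-4.287,-20.406), heading=265, 3 segment(s) drawn

Segment endpoints: x in {-6.616, -4.287, -2.718, 8}, y in {-20.406, -3.374, -2.474, 0}
xmin=-6.616, ymin=-20.406, xmax=8, ymax=0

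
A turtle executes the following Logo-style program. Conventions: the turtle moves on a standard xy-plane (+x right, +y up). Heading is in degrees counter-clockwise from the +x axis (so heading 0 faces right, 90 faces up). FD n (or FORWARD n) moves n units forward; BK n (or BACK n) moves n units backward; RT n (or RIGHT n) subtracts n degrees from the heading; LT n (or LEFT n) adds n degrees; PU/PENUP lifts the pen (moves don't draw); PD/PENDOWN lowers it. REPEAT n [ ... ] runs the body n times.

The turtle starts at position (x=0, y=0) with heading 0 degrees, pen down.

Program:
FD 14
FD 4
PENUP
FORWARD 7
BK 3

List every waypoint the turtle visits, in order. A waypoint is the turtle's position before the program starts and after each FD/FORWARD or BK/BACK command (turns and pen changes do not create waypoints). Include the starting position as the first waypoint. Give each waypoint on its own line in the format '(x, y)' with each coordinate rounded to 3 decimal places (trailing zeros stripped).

Answer: (0, 0)
(14, 0)
(18, 0)
(25, 0)
(22, 0)

Derivation:
Executing turtle program step by step:
Start: pos=(0,0), heading=0, pen down
FD 14: (0,0) -> (14,0) [heading=0, draw]
FD 4: (14,0) -> (18,0) [heading=0, draw]
PU: pen up
FD 7: (18,0) -> (25,0) [heading=0, move]
BK 3: (25,0) -> (22,0) [heading=0, move]
Final: pos=(22,0), heading=0, 2 segment(s) drawn
Waypoints (5 total):
(0, 0)
(14, 0)
(18, 0)
(25, 0)
(22, 0)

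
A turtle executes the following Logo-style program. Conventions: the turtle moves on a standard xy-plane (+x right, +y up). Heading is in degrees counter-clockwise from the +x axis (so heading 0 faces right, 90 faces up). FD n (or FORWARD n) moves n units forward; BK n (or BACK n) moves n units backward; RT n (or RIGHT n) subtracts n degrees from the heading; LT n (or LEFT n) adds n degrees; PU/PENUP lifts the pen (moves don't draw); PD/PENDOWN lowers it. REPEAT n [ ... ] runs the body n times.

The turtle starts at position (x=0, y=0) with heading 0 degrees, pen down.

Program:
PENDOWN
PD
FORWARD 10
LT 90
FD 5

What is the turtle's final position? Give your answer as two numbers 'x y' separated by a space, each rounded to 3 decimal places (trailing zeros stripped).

Answer: 10 5

Derivation:
Executing turtle program step by step:
Start: pos=(0,0), heading=0, pen down
PD: pen down
PD: pen down
FD 10: (0,0) -> (10,0) [heading=0, draw]
LT 90: heading 0 -> 90
FD 5: (10,0) -> (10,5) [heading=90, draw]
Final: pos=(10,5), heading=90, 2 segment(s) drawn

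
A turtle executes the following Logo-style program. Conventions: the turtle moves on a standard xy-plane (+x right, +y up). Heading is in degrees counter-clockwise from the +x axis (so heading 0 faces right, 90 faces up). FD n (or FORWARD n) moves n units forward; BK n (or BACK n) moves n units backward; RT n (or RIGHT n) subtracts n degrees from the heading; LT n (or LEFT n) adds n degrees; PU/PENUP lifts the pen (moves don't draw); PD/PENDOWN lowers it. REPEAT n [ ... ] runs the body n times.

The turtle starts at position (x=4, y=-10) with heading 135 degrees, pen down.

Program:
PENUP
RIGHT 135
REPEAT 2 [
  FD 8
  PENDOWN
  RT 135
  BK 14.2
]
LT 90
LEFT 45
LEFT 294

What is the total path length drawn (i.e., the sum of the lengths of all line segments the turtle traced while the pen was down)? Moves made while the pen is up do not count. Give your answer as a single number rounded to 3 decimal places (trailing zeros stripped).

Answer: 36.4

Derivation:
Executing turtle program step by step:
Start: pos=(4,-10), heading=135, pen down
PU: pen up
RT 135: heading 135 -> 0
REPEAT 2 [
  -- iteration 1/2 --
  FD 8: (4,-10) -> (12,-10) [heading=0, move]
  PD: pen down
  RT 135: heading 0 -> 225
  BK 14.2: (12,-10) -> (22.041,0.041) [heading=225, draw]
  -- iteration 2/2 --
  FD 8: (22.041,0.041) -> (16.384,-5.616) [heading=225, draw]
  PD: pen down
  RT 135: heading 225 -> 90
  BK 14.2: (16.384,-5.616) -> (16.384,-19.816) [heading=90, draw]
]
LT 90: heading 90 -> 180
LT 45: heading 180 -> 225
LT 294: heading 225 -> 159
Final: pos=(16.384,-19.816), heading=159, 3 segment(s) drawn

Segment lengths:
  seg 1: (12,-10) -> (22.041,0.041), length = 14.2
  seg 2: (22.041,0.041) -> (16.384,-5.616), length = 8
  seg 3: (16.384,-5.616) -> (16.384,-19.816), length = 14.2
Total = 36.4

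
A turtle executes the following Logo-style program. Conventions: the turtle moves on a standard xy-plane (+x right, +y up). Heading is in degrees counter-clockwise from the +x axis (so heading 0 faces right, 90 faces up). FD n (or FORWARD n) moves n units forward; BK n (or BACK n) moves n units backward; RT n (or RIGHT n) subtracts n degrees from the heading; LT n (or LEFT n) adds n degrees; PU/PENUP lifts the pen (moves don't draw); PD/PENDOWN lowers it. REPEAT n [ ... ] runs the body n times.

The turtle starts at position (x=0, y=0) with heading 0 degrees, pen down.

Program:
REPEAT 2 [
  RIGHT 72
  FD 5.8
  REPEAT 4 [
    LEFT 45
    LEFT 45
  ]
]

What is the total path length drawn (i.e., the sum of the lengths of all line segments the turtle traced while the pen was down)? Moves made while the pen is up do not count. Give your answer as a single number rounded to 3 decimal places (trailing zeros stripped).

Executing turtle program step by step:
Start: pos=(0,0), heading=0, pen down
REPEAT 2 [
  -- iteration 1/2 --
  RT 72: heading 0 -> 288
  FD 5.8: (0,0) -> (1.792,-5.516) [heading=288, draw]
  REPEAT 4 [
    -- iteration 1/4 --
    LT 45: heading 288 -> 333
    LT 45: heading 333 -> 18
    -- iteration 2/4 --
    LT 45: heading 18 -> 63
    LT 45: heading 63 -> 108
    -- iteration 3/4 --
    LT 45: heading 108 -> 153
    LT 45: heading 153 -> 198
    -- iteration 4/4 --
    LT 45: heading 198 -> 243
    LT 45: heading 243 -> 288
  ]
  -- iteration 2/2 --
  RT 72: heading 288 -> 216
  FD 5.8: (1.792,-5.516) -> (-2.9,-8.925) [heading=216, draw]
  REPEAT 4 [
    -- iteration 1/4 --
    LT 45: heading 216 -> 261
    LT 45: heading 261 -> 306
    -- iteration 2/4 --
    LT 45: heading 306 -> 351
    LT 45: heading 351 -> 36
    -- iteration 3/4 --
    LT 45: heading 36 -> 81
    LT 45: heading 81 -> 126
    -- iteration 4/4 --
    LT 45: heading 126 -> 171
    LT 45: heading 171 -> 216
  ]
]
Final: pos=(-2.9,-8.925), heading=216, 2 segment(s) drawn

Segment lengths:
  seg 1: (0,0) -> (1.792,-5.516), length = 5.8
  seg 2: (1.792,-5.516) -> (-2.9,-8.925), length = 5.8
Total = 11.6

Answer: 11.6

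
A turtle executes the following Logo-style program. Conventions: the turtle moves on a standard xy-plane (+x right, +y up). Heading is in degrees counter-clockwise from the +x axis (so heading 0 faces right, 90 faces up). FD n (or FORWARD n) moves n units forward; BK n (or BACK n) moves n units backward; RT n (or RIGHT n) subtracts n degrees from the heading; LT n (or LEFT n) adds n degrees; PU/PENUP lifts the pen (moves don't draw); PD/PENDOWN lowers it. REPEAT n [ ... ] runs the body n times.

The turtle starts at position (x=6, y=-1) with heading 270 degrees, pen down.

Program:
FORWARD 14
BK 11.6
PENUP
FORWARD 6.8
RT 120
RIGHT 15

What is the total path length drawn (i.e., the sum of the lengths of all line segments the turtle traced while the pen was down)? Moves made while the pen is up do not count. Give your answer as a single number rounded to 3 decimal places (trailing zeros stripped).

Executing turtle program step by step:
Start: pos=(6,-1), heading=270, pen down
FD 14: (6,-1) -> (6,-15) [heading=270, draw]
BK 11.6: (6,-15) -> (6,-3.4) [heading=270, draw]
PU: pen up
FD 6.8: (6,-3.4) -> (6,-10.2) [heading=270, move]
RT 120: heading 270 -> 150
RT 15: heading 150 -> 135
Final: pos=(6,-10.2), heading=135, 2 segment(s) drawn

Segment lengths:
  seg 1: (6,-1) -> (6,-15), length = 14
  seg 2: (6,-15) -> (6,-3.4), length = 11.6
Total = 25.6

Answer: 25.6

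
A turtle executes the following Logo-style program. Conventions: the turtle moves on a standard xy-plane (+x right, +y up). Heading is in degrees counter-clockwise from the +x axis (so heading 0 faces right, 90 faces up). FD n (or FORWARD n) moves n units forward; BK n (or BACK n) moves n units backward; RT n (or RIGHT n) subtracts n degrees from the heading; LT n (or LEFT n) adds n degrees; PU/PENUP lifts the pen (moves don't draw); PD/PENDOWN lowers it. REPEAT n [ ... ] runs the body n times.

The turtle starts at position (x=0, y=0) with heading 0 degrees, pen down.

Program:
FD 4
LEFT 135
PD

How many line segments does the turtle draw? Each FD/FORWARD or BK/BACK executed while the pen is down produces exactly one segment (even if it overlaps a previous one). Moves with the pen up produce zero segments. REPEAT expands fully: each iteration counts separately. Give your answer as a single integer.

Answer: 1

Derivation:
Executing turtle program step by step:
Start: pos=(0,0), heading=0, pen down
FD 4: (0,0) -> (4,0) [heading=0, draw]
LT 135: heading 0 -> 135
PD: pen down
Final: pos=(4,0), heading=135, 1 segment(s) drawn
Segments drawn: 1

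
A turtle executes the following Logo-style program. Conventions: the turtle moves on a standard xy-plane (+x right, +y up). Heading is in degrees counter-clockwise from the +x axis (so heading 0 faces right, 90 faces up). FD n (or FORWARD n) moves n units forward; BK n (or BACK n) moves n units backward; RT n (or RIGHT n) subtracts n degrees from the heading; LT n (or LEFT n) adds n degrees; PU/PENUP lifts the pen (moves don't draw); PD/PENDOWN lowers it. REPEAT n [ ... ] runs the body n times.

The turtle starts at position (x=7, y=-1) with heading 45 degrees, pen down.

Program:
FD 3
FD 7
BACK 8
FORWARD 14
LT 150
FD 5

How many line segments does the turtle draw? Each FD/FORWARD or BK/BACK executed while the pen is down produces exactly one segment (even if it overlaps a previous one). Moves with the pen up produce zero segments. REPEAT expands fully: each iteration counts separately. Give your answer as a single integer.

Answer: 5

Derivation:
Executing turtle program step by step:
Start: pos=(7,-1), heading=45, pen down
FD 3: (7,-1) -> (9.121,1.121) [heading=45, draw]
FD 7: (9.121,1.121) -> (14.071,6.071) [heading=45, draw]
BK 8: (14.071,6.071) -> (8.414,0.414) [heading=45, draw]
FD 14: (8.414,0.414) -> (18.314,10.314) [heading=45, draw]
LT 150: heading 45 -> 195
FD 5: (18.314,10.314) -> (13.484,9.02) [heading=195, draw]
Final: pos=(13.484,9.02), heading=195, 5 segment(s) drawn
Segments drawn: 5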